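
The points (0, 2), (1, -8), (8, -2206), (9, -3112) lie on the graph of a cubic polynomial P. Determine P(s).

Write P(s) = as^3 + bs^2 + cs + d. Substituting each data point gives a linear system:
  d = 2
  a + b + c + d = -8
  512a + 64b + 8c + d = -2206
  729a + 81b + 9c + d = -3112
Solving the system yields a = -4, b = -2, c = -4, d = 2.
So P(s) = -4s^3 - 2s^2 - 4s + 2.
Check: P(1) = -8. ✓

P(s) = -4s^3 - 2s^2 - 4s + 2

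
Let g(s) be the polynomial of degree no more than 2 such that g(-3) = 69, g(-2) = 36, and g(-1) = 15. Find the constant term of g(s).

Write g(s) = as^2 + bs + c. Substituting each data point gives a linear system:
  9a - 3b + c = 69
  4a - 2b + c = 36
  a - b + c = 15
Solving the system yields a = 6, b = -3, c = 6.
So g(s) = 6s^2 - 3s + 6.
The constant term is 6.

6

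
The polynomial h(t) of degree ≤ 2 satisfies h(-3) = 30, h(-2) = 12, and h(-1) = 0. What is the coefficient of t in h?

-3

Write h(t) = at^2 + bt + c. Substituting each data point gives a linear system:
  9a - 3b + c = 30
  4a - 2b + c = 12
  a - b + c = 0
Solving the system yields a = 3, b = -3, c = -6.
So h(t) = 3t^2 - 3t - 6.
The coefficient of t is -3.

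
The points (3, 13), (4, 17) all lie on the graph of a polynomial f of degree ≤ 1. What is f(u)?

Write f(u) = au + b. Substituting each data point gives a linear system:
  3a + b = 13
  4a + b = 17
Solving the system yields a = 4, b = 1.
So f(u) = 4u + 1.
Check: f(3) = 13. ✓

f(u) = 4u + 1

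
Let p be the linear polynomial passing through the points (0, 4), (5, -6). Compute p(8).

Using the Lagrange interpolation formula with nodes 0, 5:
  L_0(s) = (s - 5) / -5
  L_1(s) = s / 5
Then p(s) = 4·L_0(s) - 6·L_1(s).
Expanding and collecting terms gives p(s) = -2s + 4.
Evaluating at s = 8: p(8) = -12.

-12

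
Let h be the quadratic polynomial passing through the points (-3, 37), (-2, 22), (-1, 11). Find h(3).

7

Forward differences of the values at n = -3, -2, -1:
  h  : 37  22  11
  Δ  : -15  -11
  Δ^2: 4
The second differences are constant, confirming degree 2.
Interpolating (Newton forward form) and evaluating at n = 3 gives h(3) = 7.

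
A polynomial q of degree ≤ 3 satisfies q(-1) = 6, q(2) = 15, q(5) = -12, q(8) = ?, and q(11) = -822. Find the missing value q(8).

The 4 known points determine the degree-3 polynomial uniquely.
Write q(t) = at^3 + bt^2 + ct + d. Substituting each data point gives a linear system:
  -a + b - c + d = 6
  8a + 4b + 2c + d = 15
  125a + 25b + 5c + d = -12
  1331a + 121b + 11c + d = -822
Solving the system yields a = -1, b = 4, c = 2, d = 3.
So q(t) = -t^3 + 4t^2 + 2t + 3.
Then q(8) = -237.

-237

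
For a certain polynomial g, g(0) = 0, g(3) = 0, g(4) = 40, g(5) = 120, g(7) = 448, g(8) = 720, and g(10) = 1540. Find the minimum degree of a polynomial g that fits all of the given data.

3

Divided differences on the nodes 0, 3, 4, 5, 7, 8, 10:
  order 0: 0  0  40  120  448  720  1540
  order 1: 0  40  80  164  272  410
  order 2: 10  20  28  36  46
  order 3: 2  2  2  2
  order 4: 0  0  0
  order 5: 0  0
  order 6: 0
The order-3 divided differences are all 2 (nonzero) and every higher order vanishes, so the data lies on a polynomial of degree exactly 3.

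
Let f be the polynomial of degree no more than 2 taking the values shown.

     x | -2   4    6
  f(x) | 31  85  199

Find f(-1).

Write f(x) = ax^2 + bx + c. Substituting each data point gives a linear system:
  4a - 2b + c = 31
  16a + 4b + c = 85
  36a + 6b + c = 199
Solving the system yields a = 6, b = -3, c = 1.
So f(x) = 6x^2 - 3x + 1.
Then f(-1) = 10.

10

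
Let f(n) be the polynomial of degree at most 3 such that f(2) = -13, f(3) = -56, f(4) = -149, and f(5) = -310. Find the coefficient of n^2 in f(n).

2

Write f(n) = an^3 + bn^2 + cn + d. Substituting each data point gives a linear system:
  8a + 4b + 2c + d = -13
  27a + 9b + 3c + d = -56
  64a + 16b + 4c + d = -149
  125a + 25b + 5c + d = -310
Solving the system yields a = -3, b = 2, c = 4, d = -5.
So f(n) = -3n^3 + 2n^2 + 4n - 5.
The coefficient of n^2 is 2.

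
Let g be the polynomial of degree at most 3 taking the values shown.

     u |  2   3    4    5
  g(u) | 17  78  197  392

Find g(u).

g(u) = 3u^3 + 2u^2 - 6u - 3

Write g(u) = au^3 + bu^2 + cu + d. Substituting each data point gives a linear system:
  8a + 4b + 2c + d = 17
  27a + 9b + 3c + d = 78
  64a + 16b + 4c + d = 197
  125a + 25b + 5c + d = 392
Solving the system yields a = 3, b = 2, c = -6, d = -3.
So g(u) = 3u^3 + 2u^2 - 6u - 3.
Check: g(4) = 197. ✓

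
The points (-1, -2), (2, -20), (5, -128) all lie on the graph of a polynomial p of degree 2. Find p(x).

p(x) = -5x^2 - x + 2

Using the Lagrange interpolation formula with nodes -1, 2, 5:
  L_0(x) = (x - 2)(x - 5) / 18
  L_1(x) = (x + 1)(x - 5) / -9
  L_2(x) = (x + 1)(x - 2) / 18
Then p(x) = -2·L_0(x) - 20·L_1(x) - 128·L_2(x).
Expanding and collecting terms gives p(x) = -5x^2 - x + 2.
Check: p(2) = -20. ✓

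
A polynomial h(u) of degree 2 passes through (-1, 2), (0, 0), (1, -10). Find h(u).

Write h(u) = au^2 + bu + c. Substituting each data point gives a linear system:
  a - b + c = 2
  c = 0
  a + b + c = -10
Solving the system yields a = -4, b = -6, c = 0.
So h(u) = -4u² - 6u.
Check: h(-1) = 2. ✓

h(u) = -4u^2 - 6u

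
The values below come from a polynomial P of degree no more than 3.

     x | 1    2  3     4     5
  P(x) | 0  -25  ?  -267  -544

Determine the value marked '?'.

On equispaced nodes a degree-3 polynomial has vanishing fourth forward difference, so
  P(1) - 4·P(2) + 6·P(3) - 4·P(4) + P(5) = 0.
Substituting the known values and solving for P(3):
  6·P(3) = -624
  P(3) = -104.

-104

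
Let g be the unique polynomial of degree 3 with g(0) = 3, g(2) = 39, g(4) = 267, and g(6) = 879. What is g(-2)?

-33

Write g(n) = an^3 + bn^2 + cn + d. Substituting each data point gives a linear system:
  d = 3
  8a + 4b + 2c + d = 39
  64a + 16b + 4c + d = 267
  216a + 36b + 6c + d = 879
Solving the system yields a = 4, b = 0, c = 2, d = 3.
So g(n) = 4n^3 + 2n + 3.
Then g(-2) = -33.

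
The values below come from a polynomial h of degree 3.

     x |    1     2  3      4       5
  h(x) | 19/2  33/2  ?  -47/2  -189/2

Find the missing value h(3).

The 4 known points determine the degree-3 polynomial uniquely.
Write h(x) = ax^3 + bx^2 + cx + d. Substituting each data point gives a linear system:
  a + b + c + d = 19/2
  8a + 4b + 2c + d = 33/2
  64a + 16b + 4c + d = -47/2
  125a + 25b + 5c + d = -189/2
Solving the system yields a = -2, b = 5, c = 6, d = 1/2.
So h(x) = -2x³ + 5x² + 6x + 1/2.
Then h(3) = 19/2.

19/2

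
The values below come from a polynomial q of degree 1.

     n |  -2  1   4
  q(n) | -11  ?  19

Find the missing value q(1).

4

The 2 known points determine the degree-1 polynomial uniquely.
Write q(n) = an + b. Substituting each data point gives a linear system:
  -2a + b = -11
  4a + b = 19
Solving the system yields a = 5, b = -1.
So q(n) = 5n - 1.
Then q(1) = 4.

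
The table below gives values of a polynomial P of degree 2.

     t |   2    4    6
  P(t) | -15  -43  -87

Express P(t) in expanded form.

P(t) = -2t^2 - 2t - 3

Write P(t) = at^2 + bt + c. Substituting each data point gives a linear system:
  4a + 2b + c = -15
  16a + 4b + c = -43
  36a + 6b + c = -87
Solving the system yields a = -2, b = -2, c = -3.
So P(t) = -2t² - 2t - 3.
Check: P(2) = -15. ✓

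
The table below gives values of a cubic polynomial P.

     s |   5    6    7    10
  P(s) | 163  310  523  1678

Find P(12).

2998

Write P(s) = as^3 + bs^2 + cs + d. Substituting each data point gives a linear system:
  125a + 25b + 5c + d = 163
  216a + 36b + 6c + d = 310
  343a + 49b + 7c + d = 523
  1000a + 100b + 10c + d = 1678
Solving the system yields a = 2, b = -3, c = -2, d = -2.
So P(s) = 2s^3 - 3s^2 - 2s - 2.
Then P(12) = 2998.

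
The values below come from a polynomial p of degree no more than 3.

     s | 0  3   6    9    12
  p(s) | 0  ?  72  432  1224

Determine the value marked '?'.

-18

The 4 known points determine the degree-3 polynomial uniquely.
Write p(s) = as^3 + bs^2 + cs + d. Substituting each data point gives a linear system:
  d = 0
  216a + 36b + 6c + d = 72
  729a + 81b + 9c + d = 432
  1728a + 144b + 12c + d = 1224
Solving the system yields a = 1, b = -3, c = -6, d = 0.
So p(s) = s^3 - 3s^2 - 6s.
Then p(3) = -18.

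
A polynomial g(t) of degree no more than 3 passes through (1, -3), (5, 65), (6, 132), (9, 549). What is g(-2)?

Using the Lagrange interpolation formula with nodes 1, 5, 6, 9:
  L_0(t) = (t - 5)(t - 6)(t - 9) / -160
  L_1(t) = (t - 1)(t - 6)(t - 9) / 16
  L_2(t) = (t - 1)(t - 5)(t - 9) / -15
  L_3(t) = (t - 1)(t - 5)(t - 6) / 96
Then g(t) = -3·L_0(t) + 65·L_1(t) + 132·L_2(t) + 549·L_3(t).
Expanding and collecting terms gives g(t) = t^3 - 2t^2 - 2t.
Evaluating at t = -2: g(-2) = -12.

-12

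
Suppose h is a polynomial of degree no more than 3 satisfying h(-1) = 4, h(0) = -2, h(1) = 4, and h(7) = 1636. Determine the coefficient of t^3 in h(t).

Write h(t) = at^3 + bt^2 + ct + d. Substituting each data point gives a linear system:
  -a + b - c + d = 4
  d = -2
  a + b + c + d = 4
  343a + 49b + 7c + d = 1636
Solving the system yields a = 4, b = 6, c = -4, d = -2.
So h(t) = 4t³ + 6t² - 4t - 2.
The leading coefficient is 4.

4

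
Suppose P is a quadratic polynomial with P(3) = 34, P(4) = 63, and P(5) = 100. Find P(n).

Using the Lagrange interpolation formula with nodes 3, 4, 5:
  L_0(n) = (n - 4)(n - 5) / 2
  L_1(n) = (n - 3)(n - 5) / -1
  L_2(n) = (n - 3)(n - 4) / 2
Then P(n) = 34·L_0(n) + 63·L_1(n) + 100·L_2(n).
Expanding and collecting terms gives P(n) = 4n^2 + n - 5.
Check: P(5) = 100. ✓

P(n) = 4n^2 + n - 5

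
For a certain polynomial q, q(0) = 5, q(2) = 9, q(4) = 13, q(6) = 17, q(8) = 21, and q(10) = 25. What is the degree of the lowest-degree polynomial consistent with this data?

Forward differences of the values at t = 0, 2, 4, 6, 8, 10:
  q  : 5  9  13  17  21  25
  Δ  : 4  4  4  4  4
  Δ^2: 0  0  0  0
  Δ^3: 0  0  0
  Δ^4: 0  0
  Δ^5: 0
The first differences are constant (4) and nonzero, while all higher differences vanish, so the minimal degree is 1.

1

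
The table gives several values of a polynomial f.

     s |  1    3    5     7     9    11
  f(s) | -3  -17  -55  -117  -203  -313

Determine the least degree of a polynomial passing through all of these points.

Forward differences of the values at s = 1, 3, 5, 7, 9, 11:
  f  : -3  -17  -55  -117  -203  -313
  Δ  : -14  -38  -62  -86  -110
  Δ^2: -24  -24  -24  -24
  Δ^3: 0  0  0
  Δ^4: 0  0
  Δ^5: 0
The second differences are constant (-24) and nonzero, while all higher differences vanish, so the minimal degree is 2.

2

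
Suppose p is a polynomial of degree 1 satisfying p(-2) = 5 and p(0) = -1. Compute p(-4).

11

Using the Lagrange interpolation formula with nodes -2, 0:
  L_0(x) = x / -2
  L_1(x) = (x + 2) / 2
Then p(x) = 5·L_0(x) - 1·L_1(x).
Expanding and collecting terms gives p(x) = -3x - 1.
Evaluating at x = -4: p(-4) = 11.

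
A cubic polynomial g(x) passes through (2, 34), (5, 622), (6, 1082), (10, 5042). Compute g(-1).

Write g(x) = ax^3 + bx^2 + cx + d. Substituting each data point gives a linear system:
  8a + 4b + 2c + d = 34
  125a + 25b + 5c + d = 622
  216a + 36b + 6c + d = 1082
  1000a + 100b + 10c + d = 5042
Solving the system yields a = 5, b = 1, c = -6, d = 2.
So g(x) = 5x^3 + x^2 - 6x + 2.
Then g(-1) = 4.

4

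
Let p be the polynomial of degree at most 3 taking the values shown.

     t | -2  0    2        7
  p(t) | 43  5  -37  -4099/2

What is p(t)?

p(t) = -6t^3 - (1/2)t^2 + 4t + 5

Write p(t) = at^3 + bt^2 + ct + d. Substituting each data point gives a linear system:
  -8a + 4b - 2c + d = 43
  d = 5
  8a + 4b + 2c + d = -37
  343a + 49b + 7c + d = -4099/2
Solving the system yields a = -6, b = -1/2, c = 4, d = 5.
So p(t) = -6t³ - (1/2)t² + 4t + 5.
Check: p(0) = 5. ✓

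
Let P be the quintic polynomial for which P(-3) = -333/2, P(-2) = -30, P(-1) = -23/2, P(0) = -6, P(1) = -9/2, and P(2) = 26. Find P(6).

Write P(n) = an^5 + bn^4 + cn^3 + dn^2 + en + k. Substituting each data point gives a linear system:
  -243a + 81b - 27c + 9d - 3e + k = -333/2
  -32a + 16b - 8c + 4d - 2e + k = -30
  -a + b - c + d - e + k = -23/2
  k = -6
  a + b + c + d + e + k = -9/2
  32a + 16b + 8c + 4d + 2e + k = 26
Solving the system yields a = 1, b = 1, c = -3/2, d = -3, e = 4, k = -6.
So P(n) = n^5 + n^4 - (3/2)n^3 - 3n^2 + 4n - 6.
Then P(6) = 8658.

8658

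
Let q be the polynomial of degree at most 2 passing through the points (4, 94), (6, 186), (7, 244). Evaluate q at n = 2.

34

Write q(n) = an^2 + bn + c. Substituting each data point gives a linear system:
  16a + 4b + c = 94
  36a + 6b + c = 186
  49a + 7b + c = 244
Solving the system yields a = 4, b = 6, c = 6.
So q(n) = 4n² + 6n + 6.
Then q(2) = 34.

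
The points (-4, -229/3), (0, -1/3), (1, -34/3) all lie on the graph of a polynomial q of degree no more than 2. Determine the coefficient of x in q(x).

Write q(x) = ax^2 + bx + c. Substituting each data point gives a linear system:
  16a - 4b + c = -229/3
  c = -1/3
  a + b + c = -34/3
Solving the system yields a = -6, b = -5, c = -1/3.
So q(x) = -6x^2 - 5x - 1/3.
The coefficient of x is -5.

-5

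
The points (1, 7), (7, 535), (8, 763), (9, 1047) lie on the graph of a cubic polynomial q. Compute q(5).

Write q(x) = ax^3 + bx^2 + cx + d. Substituting each data point gives a linear system:
  a + b + c + d = 7
  343a + 49b + 7c + d = 535
  512a + 64b + 8c + d = 763
  729a + 81b + 9c + d = 1047
Solving the system yields a = 1, b = 4, c = -1, d = 3.
So q(x) = x³ + 4x² - x + 3.
Then q(5) = 223.

223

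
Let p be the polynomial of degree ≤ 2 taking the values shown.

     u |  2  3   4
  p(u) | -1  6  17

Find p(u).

Using the Lagrange interpolation formula with nodes 2, 3, 4:
  L_0(u) = (u - 3)(u - 4) / 2
  L_1(u) = (u - 2)(u - 4) / -1
  L_2(u) = (u - 2)(u - 3) / 2
Then p(u) = -1·L_0(u) + 6·L_1(u) + 17·L_2(u).
Expanding and collecting terms gives p(u) = 2u^2 - 3u - 3.
Check: p(3) = 6. ✓

p(u) = 2u^2 - 3u - 3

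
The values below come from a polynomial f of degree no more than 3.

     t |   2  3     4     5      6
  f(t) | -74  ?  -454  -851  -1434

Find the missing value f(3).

On equispaced nodes a degree-3 polynomial has vanishing fourth forward difference, so
  f(2) - 4·f(3) + 6·f(4) - 4·f(5) + f(6) = 0.
Substituting the known values and solving for f(3):
  -4·f(3) = 828
  f(3) = -207.

-207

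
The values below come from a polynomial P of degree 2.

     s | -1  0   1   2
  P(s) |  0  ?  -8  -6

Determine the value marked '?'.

-6

On equispaced nodes a degree-2 polynomial has vanishing third forward difference, so
  - P(-1) + 3·P(0) - 3·P(1) + P(2) = 0.
Substituting the known values and solving for P(0):
  3·P(0) = -18
  P(0) = -6.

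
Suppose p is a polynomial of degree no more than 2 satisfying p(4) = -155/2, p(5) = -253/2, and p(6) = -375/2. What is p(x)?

p(x) = -6x^2 + 5x - 3/2

Write p(x) = ax^2 + bx + c. Substituting each data point gives a linear system:
  16a + 4b + c = -155/2
  25a + 5b + c = -253/2
  36a + 6b + c = -375/2
Solving the system yields a = -6, b = 5, c = -3/2.
So p(x) = -6x^2 + 5x - 3/2.
Check: p(4) = -155/2. ✓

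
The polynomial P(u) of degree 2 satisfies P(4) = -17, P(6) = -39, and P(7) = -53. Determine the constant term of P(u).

3

Write P(u) = au^2 + bu + c. Substituting each data point gives a linear system:
  16a + 4b + c = -17
  36a + 6b + c = -39
  49a + 7b + c = -53
Solving the system yields a = -1, b = -1, c = 3.
So P(u) = -u^2 - u + 3.
The constant term is 3.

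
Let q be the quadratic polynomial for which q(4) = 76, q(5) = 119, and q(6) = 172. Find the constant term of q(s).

4

Write q(s) = as^2 + bs + c. Substituting each data point gives a linear system:
  16a + 4b + c = 76
  25a + 5b + c = 119
  36a + 6b + c = 172
Solving the system yields a = 5, b = -2, c = 4.
So q(s) = 5s² - 2s + 4.
The constant term is 4.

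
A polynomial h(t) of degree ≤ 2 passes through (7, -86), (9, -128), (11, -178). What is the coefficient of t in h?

-5

Write h(t) = at^2 + bt + c. Substituting each data point gives a linear system:
  49a + 7b + c = -86
  81a + 9b + c = -128
  121a + 11b + c = -178
Solving the system yields a = -1, b = -5, c = -2.
So h(t) = -t^2 - 5t - 2.
The coefficient of t is -5.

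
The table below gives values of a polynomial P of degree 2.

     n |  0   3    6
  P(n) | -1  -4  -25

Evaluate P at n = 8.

Write P(n) = an^2 + bn + c. Substituting each data point gives a linear system:
  c = -1
  9a + 3b + c = -4
  36a + 6b + c = -25
Solving the system yields a = -1, b = 2, c = -1.
So P(n) = -n^2 + 2n - 1.
Then P(8) = -49.

-49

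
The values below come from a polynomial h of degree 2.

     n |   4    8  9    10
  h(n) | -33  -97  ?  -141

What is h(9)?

The 3 known points determine the degree-2 polynomial uniquely.
Write h(n) = an^2 + bn + c. Substituting each data point gives a linear system:
  16a + 4b + c = -33
  64a + 8b + c = -97
  100a + 10b + c = -141
Solving the system yields a = -1, b = -4, c = -1.
So h(n) = -n^2 - 4n - 1.
Then h(9) = -118.

-118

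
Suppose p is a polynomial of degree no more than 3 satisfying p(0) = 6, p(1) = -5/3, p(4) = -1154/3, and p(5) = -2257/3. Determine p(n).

p(n) = -6n^3 - (5/3)n + 6

Write p(n) = an^3 + bn^2 + cn + d. Substituting each data point gives a linear system:
  d = 6
  a + b + c + d = -5/3
  64a + 16b + 4c + d = -1154/3
  125a + 25b + 5c + d = -2257/3
Solving the system yields a = -6, b = 0, c = -5/3, d = 6.
So p(n) = -6n^3 - (5/3)n + 6.
Check: p(4) = -1154/3. ✓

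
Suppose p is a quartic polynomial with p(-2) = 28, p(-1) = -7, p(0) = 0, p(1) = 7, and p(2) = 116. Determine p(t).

Write p(t) = at^4 + bt^3 + ct^2 + dt + e. Substituting each data point gives a linear system:
  16a - 8b + 4c - 2d + e = 28
  a - b + c - d + e = -7
  e = 0
  a + b + c + d + e = 7
  16a + 8b + 4c + 2d + e = 116
Solving the system yields a = 6, b = 5, c = -6, d = 2, e = 0.
So p(t) = 6t⁴ + 5t³ - 6t² + 2t.
Check: p(-1) = -7. ✓

p(t) = 6t^4 + 5t^3 - 6t^2 + 2t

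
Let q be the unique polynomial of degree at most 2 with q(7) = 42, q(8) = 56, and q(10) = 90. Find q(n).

Write q(n) = an^2 + bn + c. Substituting each data point gives a linear system:
  49a + 7b + c = 42
  64a + 8b + c = 56
  100a + 10b + c = 90
Solving the system yields a = 1, b = -1, c = 0.
So q(n) = n² - n.
Check: q(10) = 90. ✓

q(n) = n^2 - n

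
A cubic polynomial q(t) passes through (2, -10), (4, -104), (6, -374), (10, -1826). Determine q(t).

Using the Lagrange interpolation formula with nodes 2, 4, 6, 10:
  L_0(t) = (t - 4)(t - 6)(t - 10) / -64
  L_1(t) = (t - 2)(t - 6)(t - 10) / 24
  L_2(t) = (t - 2)(t - 4)(t - 10) / -32
  L_3(t) = (t - 2)(t - 4)(t - 6) / 192
Then q(t) = -10·L_0(t) - 104·L_1(t) - 374·L_2(t) - 1826·L_3(t).
Expanding and collecting terms gives q(t) = -2t³ + 2t² - 3t + 4.
Check: q(6) = -374. ✓

q(t) = -2t^3 + 2t^2 - 3t + 4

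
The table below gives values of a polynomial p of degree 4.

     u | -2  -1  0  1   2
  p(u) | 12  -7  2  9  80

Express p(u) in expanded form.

p(u) = 4u^4 + 3u^3 - 5u^2 + 5u + 2

Write p(u) = au^4 + bu^3 + cu^2 + du + e. Substituting each data point gives a linear system:
  16a - 8b + 4c - 2d + e = 12
  a - b + c - d + e = -7
  e = 2
  a + b + c + d + e = 9
  16a + 8b + 4c + 2d + e = 80
Solving the system yields a = 4, b = 3, c = -5, d = 5, e = 2.
So p(u) = 4u^4 + 3u^3 - 5u^2 + 5u + 2.
Check: p(1) = 9. ✓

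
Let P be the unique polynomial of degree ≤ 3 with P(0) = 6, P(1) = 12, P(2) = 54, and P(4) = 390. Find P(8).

Using the Lagrange interpolation formula with nodes 0, 1, 2, 4:
  L_0(x) = (x - 1)(x - 2)(x - 4) / -8
  L_1(x) = x(x - 2)(x - 4) / 3
  L_2(x) = x(x - 1)(x - 4) / -4
  L_3(x) = x(x - 1)(x - 2) / 24
Then P(x) = 6·L_0(x) + 12·L_1(x) + 54·L_2(x) + 390·L_3(x).
Expanding and collecting terms gives P(x) = 6x^3 + 6.
Evaluating at x = 8: P(8) = 3078.

3078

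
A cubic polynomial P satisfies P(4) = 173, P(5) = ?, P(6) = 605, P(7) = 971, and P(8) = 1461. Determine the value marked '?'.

345

On equispaced nodes a degree-3 polynomial has vanishing fourth forward difference, so
  P(4) - 4·P(5) + 6·P(6) - 4·P(7) + P(8) = 0.
Substituting the known values and solving for P(5):
  -4·P(5) = -1380
  P(5) = 345.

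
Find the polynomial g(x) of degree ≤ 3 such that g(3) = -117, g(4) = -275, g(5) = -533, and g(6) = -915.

Using the Lagrange interpolation formula with nodes 3, 4, 5, 6:
  L_0(x) = (x - 4)(x - 5)(x - 6) / -6
  L_1(x) = (x - 3)(x - 5)(x - 6) / 2
  L_2(x) = (x - 3)(x - 4)(x - 6) / -2
  L_3(x) = (x - 3)(x - 4)(x - 5) / 6
Then g(x) = -117·L_0(x) - 275·L_1(x) - 533·L_2(x) - 915·L_3(x).
Expanding and collecting terms gives g(x) = -4x^3 - 2x^2 + 4x - 3.
Check: g(5) = -533. ✓

g(x) = -4x^3 - 2x^2 + 4x - 3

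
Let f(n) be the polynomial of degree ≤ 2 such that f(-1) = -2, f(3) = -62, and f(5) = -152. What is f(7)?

Write f(n) = an^2 + bn + c. Substituting each data point gives a linear system:
  a - b + c = -2
  9a + 3b + c = -62
  25a + 5b + c = -152
Solving the system yields a = -5, b = -5, c = -2.
So f(n) = -5n^2 - 5n - 2.
Then f(7) = -282.

-282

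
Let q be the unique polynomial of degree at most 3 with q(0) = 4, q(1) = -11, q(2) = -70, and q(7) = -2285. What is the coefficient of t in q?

-5

Write q(t) = at^3 + bt^2 + ct + d. Substituting each data point gives a linear system:
  d = 4
  a + b + c + d = -11
  8a + 4b + 2c + d = -70
  343a + 49b + 7c + d = -2285
Solving the system yields a = -6, b = -4, c = -5, d = 4.
So q(t) = -6t³ - 4t² - 5t + 4.
The coefficient of t is -5.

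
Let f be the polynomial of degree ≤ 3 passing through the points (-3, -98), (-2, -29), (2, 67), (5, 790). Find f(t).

Using the Lagrange interpolation formula with nodes -3, -2, 2, 5:
  L_0(t) = (t + 2)(t - 2)(t - 5) / -40
  L_1(t) = (t + 3)(t - 2)(t - 5) / 28
  L_2(t) = (t + 3)(t + 2)(t - 5) / -60
  L_3(t) = (t + 3)(t + 2)(t - 2) / 168
Then f(t) = -98·L_0(t) - 29·L_1(t) + 67·L_2(t) + 790·L_3(t).
Expanding and collecting terms gives f(t) = 5t^3 + 6t^2 + 4t - 5.
Check: f(2) = 67. ✓

f(t) = 5t^3 + 6t^2 + 4t - 5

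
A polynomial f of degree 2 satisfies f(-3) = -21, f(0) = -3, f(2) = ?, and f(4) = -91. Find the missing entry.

The 3 known points determine the degree-2 polynomial uniquely.
Write f(u) = au^2 + bu + c. Substituting each data point gives a linear system:
  9a - 3b + c = -21
  c = -3
  16a + 4b + c = -91
Solving the system yields a = -4, b = -6, c = -3.
So f(u) = -4u^2 - 6u - 3.
Then f(2) = -31.

-31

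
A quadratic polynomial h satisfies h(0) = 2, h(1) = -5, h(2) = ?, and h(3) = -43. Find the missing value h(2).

On equispaced nodes a degree-2 polynomial has vanishing third forward difference, so
  - h(0) + 3·h(1) - 3·h(2) + h(3) = 0.
Substituting the known values and solving for h(2):
  -3·h(2) = 60
  h(2) = -20.

-20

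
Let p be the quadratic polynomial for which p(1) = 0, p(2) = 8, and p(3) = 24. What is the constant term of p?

Write p(t) = at^2 + bt + c. Substituting each data point gives a linear system:
  a + b + c = 0
  4a + 2b + c = 8
  9a + 3b + c = 24
Solving the system yields a = 4, b = -4, c = 0.
So p(t) = 4t^2 - 4t.
The constant term is 0.

0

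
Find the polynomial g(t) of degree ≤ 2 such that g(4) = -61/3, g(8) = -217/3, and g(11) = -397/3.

Write g(t) = at^2 + bt + c. Substituting each data point gives a linear system:
  16a + 4b + c = -61/3
  64a + 8b + c = -217/3
  121a + 11b + c = -397/3
Solving the system yields a = -1, b = -1, c = -1/3.
So g(t) = -t² - t - 1/3.
Check: g(11) = -397/3. ✓

g(t) = -t^2 - t - 1/3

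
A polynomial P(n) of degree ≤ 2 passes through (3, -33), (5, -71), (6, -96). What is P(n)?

P(n) = -2n^2 - 3n - 6

Write P(n) = an^2 + bn + c. Substituting each data point gives a linear system:
  9a + 3b + c = -33
  25a + 5b + c = -71
  36a + 6b + c = -96
Solving the system yields a = -2, b = -3, c = -6.
So P(n) = -2n² - 3n - 6.
Check: P(6) = -96. ✓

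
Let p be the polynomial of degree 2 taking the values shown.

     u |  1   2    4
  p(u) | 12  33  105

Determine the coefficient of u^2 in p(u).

5

Write p(u) = au^2 + bu + c. Substituting each data point gives a linear system:
  a + b + c = 12
  4a + 2b + c = 33
  16a + 4b + c = 105
Solving the system yields a = 5, b = 6, c = 1.
So p(u) = 5u^2 + 6u + 1.
The leading coefficient is 5.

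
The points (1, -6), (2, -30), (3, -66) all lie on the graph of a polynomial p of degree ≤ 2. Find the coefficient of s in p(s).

Write p(s) = as^2 + bs + c. Substituting each data point gives a linear system:
  a + b + c = -6
  4a + 2b + c = -30
  9a + 3b + c = -66
Solving the system yields a = -6, b = -6, c = 6.
So p(s) = -6s^2 - 6s + 6.
The coefficient of s is -6.

-6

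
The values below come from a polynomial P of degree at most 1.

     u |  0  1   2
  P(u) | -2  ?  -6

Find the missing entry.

On equispaced nodes a degree-1 polynomial has vanishing second forward difference, so
  P(0) - 2·P(1) + P(2) = 0.
Substituting the known values and solving for P(1):
  -2·P(1) = 8
  P(1) = -4.

-4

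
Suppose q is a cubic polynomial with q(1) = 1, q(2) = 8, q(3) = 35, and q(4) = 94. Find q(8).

Forward differences of the values at n = 1, 2, 3, 4:
  q  : 1  8  35  94
  Δ  : 7  27  59
  Δ^2: 20  32
  Δ^3: 12
The third differences are constant, confirming degree 3.
Interpolating (Newton forward form) and evaluating at n = 8 gives q(8) = 890.

890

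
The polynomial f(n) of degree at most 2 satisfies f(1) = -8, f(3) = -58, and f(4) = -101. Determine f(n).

Using the Lagrange interpolation formula with nodes 1, 3, 4:
  L_0(n) = (n - 3)(n - 4) / 6
  L_1(n) = (n - 1)(n - 4) / -2
  L_2(n) = (n - 1)(n - 3) / 3
Then f(n) = -8·L_0(n) - 58·L_1(n) - 101·L_2(n).
Expanding and collecting terms gives f(n) = -6n^2 - n - 1.
Check: f(1) = -8. ✓

f(n) = -6n^2 - n - 1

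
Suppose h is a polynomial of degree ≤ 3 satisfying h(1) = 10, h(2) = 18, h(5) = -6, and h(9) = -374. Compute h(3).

22

Using the Lagrange interpolation formula with nodes 1, 2, 5, 9:
  L_0(x) = (x - 2)(x - 5)(x - 9) / -32
  L_1(x) = (x - 1)(x - 5)(x - 9) / 21
  L_2(x) = (x - 1)(x - 2)(x - 9) / -48
  L_3(x) = (x - 1)(x - 2)(x - 5) / 224
Then h(x) = 10·L_0(x) + 18·L_1(x) - 6·L_2(x) - 374·L_3(x).
Expanding and collecting terms gives h(x) = -x³ + 4x² + 3x + 4.
Evaluating at x = 3: h(3) = 22.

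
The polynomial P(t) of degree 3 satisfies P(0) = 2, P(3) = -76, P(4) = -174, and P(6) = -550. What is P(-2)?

-6

Write P(t) = at^3 + bt^2 + ct + d. Substituting each data point gives a linear system:
  d = 2
  27a + 9b + 3c + d = -76
  64a + 16b + 4c + d = -174
  216a + 36b + 6c + d = -550
Solving the system yields a = -2, b = -4, c = 4, d = 2.
So P(t) = -2t³ - 4t² + 4t + 2.
Then P(-2) = -6.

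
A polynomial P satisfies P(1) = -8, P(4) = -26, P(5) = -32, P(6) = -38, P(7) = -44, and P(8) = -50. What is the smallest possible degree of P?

Divided differences on the nodes 1, 4, 5, 6, 7, 8:
  order 0: -8  -26  -32  -38  -44  -50
  order 1: -6  -6  -6  -6  -6
  order 2: 0  0  0  0
  order 3: 0  0  0
  order 4: 0  0
  order 5: 0
The order-1 divided differences are all -6 (nonzero) and every higher order vanishes, so the data lies on a polynomial of degree exactly 1.

1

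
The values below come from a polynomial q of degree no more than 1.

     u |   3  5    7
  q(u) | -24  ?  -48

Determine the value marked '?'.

-36

The 2 known points determine the degree-1 polynomial uniquely.
Write q(u) = au + b. Substituting each data point gives a linear system:
  3a + b = -24
  7a + b = -48
Solving the system yields a = -6, b = -6.
So q(u) = -6u - 6.
Then q(5) = -36.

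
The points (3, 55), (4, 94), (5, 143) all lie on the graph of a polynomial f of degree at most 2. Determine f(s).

f(s) = 5s^2 + 4s - 2

Write f(s) = as^2 + bs + c. Substituting each data point gives a linear system:
  9a + 3b + c = 55
  16a + 4b + c = 94
  25a + 5b + c = 143
Solving the system yields a = 5, b = 4, c = -2.
So f(s) = 5s^2 + 4s - 2.
Check: f(3) = 55. ✓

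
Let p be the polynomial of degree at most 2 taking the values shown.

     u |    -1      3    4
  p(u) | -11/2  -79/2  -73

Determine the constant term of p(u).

Write p(u) = au^2 + bu + c. Substituting each data point gives a linear system:
  a - b + c = -11/2
  9a + 3b + c = -79/2
  16a + 4b + c = -73
Solving the system yields a = -5, b = 3/2, c = 1.
So p(u) = -5u^2 + (3/2)u + 1.
The constant term is 1.

1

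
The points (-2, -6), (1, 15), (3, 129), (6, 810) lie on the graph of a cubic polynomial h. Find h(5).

Write h(u) = au^3 + bu^2 + cu + d. Substituting each data point gives a linear system:
  -8a + 4b - 2c + d = -6
  a + b + c + d = 15
  27a + 9b + 3c + d = 129
  216a + 36b + 6c + d = 810
Solving the system yields a = 3, b = 4, c = 2, d = 6.
So h(u) = 3u³ + 4u² + 2u + 6.
Then h(5) = 491.

491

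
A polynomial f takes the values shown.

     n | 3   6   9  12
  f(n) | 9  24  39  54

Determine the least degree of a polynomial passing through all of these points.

Forward differences of the values at n = 3, 6, 9, 12:
  f  : 9  24  39  54
  Δ  : 15  15  15
  Δ^2: 0  0
  Δ^3: 0
The first differences are constant (15) and nonzero, while all higher differences vanish, so the minimal degree is 1.

1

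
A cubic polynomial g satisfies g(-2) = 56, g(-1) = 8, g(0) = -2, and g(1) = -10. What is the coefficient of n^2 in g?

Write g(n) = an^3 + bn^2 + cn + d. Substituting each data point gives a linear system:
  -8a + 4b - 2c + d = 56
  -a + b - c + d = 8
  d = -2
  a + b + c + d = -10
Solving the system yields a = -6, b = 1, c = -3, d = -2.
So g(n) = -6n^3 + n^2 - 3n - 2.
The coefficient of n^2 is 1.

1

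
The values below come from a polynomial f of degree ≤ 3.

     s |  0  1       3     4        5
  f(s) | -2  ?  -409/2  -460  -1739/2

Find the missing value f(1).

The 4 known points determine the degree-3 polynomial uniquely.
Write f(s) = as^3 + bs^2 + cs + d. Substituting each data point gives a linear system:
  d = -2
  27a + 9b + 3c + d = -409/2
  64a + 16b + 4c + d = -460
  125a + 25b + 5c + d = -1739/2
Solving the system yields a = -6, b = -5, c = 3/2, d = -2.
So f(s) = -6s³ - 5s² + (3/2)s - 2.
Then f(1) = -23/2.

-23/2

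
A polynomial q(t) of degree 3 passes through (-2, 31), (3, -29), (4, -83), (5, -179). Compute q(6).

-329

Using the Lagrange interpolation formula with nodes -2, 3, 4, 5:
  L_0(t) = (t - 3)(t - 4)(t - 5) / -210
  L_1(t) = (t + 2)(t - 4)(t - 5) / 10
  L_2(t) = (t + 2)(t - 3)(t - 5) / -6
  L_3(t) = (t + 2)(t - 3)(t - 4) / 14
Then q(t) = 31·L_0(t) - 29·L_1(t) - 83·L_2(t) - 179·L_3(t).
Expanding and collecting terms gives q(t) = -2t^3 + 3t^2 - t + 1.
Evaluating at t = 6: q(6) = -329.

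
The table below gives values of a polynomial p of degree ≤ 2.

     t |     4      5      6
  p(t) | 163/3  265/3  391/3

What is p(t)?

p(t) = 4t^2 - 2t - 5/3

Write p(t) = at^2 + bt + c. Substituting each data point gives a linear system:
  16a + 4b + c = 163/3
  25a + 5b + c = 265/3
  36a + 6b + c = 391/3
Solving the system yields a = 4, b = -2, c = -5/3.
So p(t) = 4t² - 2t - 5/3.
Check: p(6) = 391/3. ✓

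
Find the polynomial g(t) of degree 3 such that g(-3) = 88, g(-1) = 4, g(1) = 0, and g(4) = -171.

Using the Lagrange interpolation formula with nodes -3, -1, 1, 4:
  L_0(t) = (t + 1)(t - 1)(t - 4) / -56
  L_1(t) = (t + 3)(t - 1)(t - 4) / 20
  L_2(t) = (t + 3)(t + 1)(t - 4) / -24
  L_3(t) = (t + 3)(t + 1)(t - 1) / 105
Then g(t) = 88·L_0(t) + 4·L_1(t) + 0·L_2(t) - 171·L_3(t).
Expanding and collecting terms gives g(t) = -3t^3 + t^2 + t + 1.
Check: g(-3) = 88. ✓

g(t) = -3t^3 + t^2 + t + 1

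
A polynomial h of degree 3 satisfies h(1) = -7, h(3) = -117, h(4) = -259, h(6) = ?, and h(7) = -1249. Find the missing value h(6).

The 4 known points determine the degree-3 polynomial uniquely.
Write h(n) = an^3 + bn^2 + cn + d. Substituting each data point gives a linear system:
  a + b + c + d = -7
  27a + 9b + 3c + d = -117
  64a + 16b + 4c + d = -259
  343a + 49b + 7c + d = -1249
Solving the system yields a = -3, b = -5, c = 4, d = -3.
So h(n) = -3n³ - 5n² + 4n - 3.
Then h(6) = -807.

-807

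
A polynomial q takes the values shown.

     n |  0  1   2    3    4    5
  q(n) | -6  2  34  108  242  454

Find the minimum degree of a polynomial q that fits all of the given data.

3

Forward differences of the values at n = 0, 1, 2, 3, 4, 5:
  q  : -6  2  34  108  242  454
  Δ  : 8  32  74  134  212
  Δ^2: 24  42  60  78
  Δ^3: 18  18  18
  Δ^4: 0  0
  Δ^5: 0
The third differences are constant (18) and nonzero, while all higher differences vanish, so the minimal degree is 3.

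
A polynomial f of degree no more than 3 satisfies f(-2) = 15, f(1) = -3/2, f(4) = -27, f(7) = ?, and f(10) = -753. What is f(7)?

The 4 known points determine the degree-3 polynomial uniquely.
Write f(u) = au^3 + bu^2 + cu + d. Substituting each data point gives a linear system:
  -8a + 4b - 2c + d = 15
  a + b + c + d = -3/2
  64a + 16b + 4c + d = -27
  1000a + 100b + 10c + d = -753
Solving the system yields a = -1, b = 5/2, c = 0, d = -3.
So f(u) = -u^3 + (5/2)u^2 - 3.
Then f(7) = -447/2.

-447/2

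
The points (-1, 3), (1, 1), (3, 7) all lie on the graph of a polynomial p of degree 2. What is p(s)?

p(s) = s^2 - s + 1

Using the Lagrange interpolation formula with nodes -1, 1, 3:
  L_0(s) = (s - 1)(s - 3) / 8
  L_1(s) = (s + 1)(s - 3) / -4
  L_2(s) = (s + 1)(s - 1) / 8
Then p(s) = 3·L_0(s) + 1·L_1(s) + 7·L_2(s).
Expanding and collecting terms gives p(s) = s^2 - s + 1.
Check: p(-1) = 3. ✓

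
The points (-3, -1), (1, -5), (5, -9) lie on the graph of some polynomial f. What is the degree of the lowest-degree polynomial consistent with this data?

Divided differences on the nodes -3, 1, 5:
  order 0: -1  -5  -9
  order 1: -1  -1
  order 2: 0
The order-1 divided differences are all -1 (nonzero) and every higher order vanishes, so the data lies on a polynomial of degree exactly 1.

1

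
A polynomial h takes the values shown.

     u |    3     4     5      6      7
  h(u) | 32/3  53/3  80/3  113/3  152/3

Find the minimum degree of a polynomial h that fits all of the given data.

Forward differences of the values at u = 3, 4, 5, 6, 7:
  h  : 32/3  53/3  80/3  113/3  152/3
  Δ  : 7  9  11  13
  Δ^2: 2  2  2
  Δ^3: 0  0
  Δ^4: 0
The second differences are constant (2) and nonzero, while all higher differences vanish, so the minimal degree is 2.

2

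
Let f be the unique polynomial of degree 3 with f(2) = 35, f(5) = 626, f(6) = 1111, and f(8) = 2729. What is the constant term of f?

1

Write f(t) = at^3 + bt^2 + ct + d. Substituting each data point gives a linear system:
  8a + 4b + 2c + d = 35
  125a + 25b + 5c + d = 626
  216a + 36b + 6c + d = 1111
  512a + 64b + 8c + d = 2729
Solving the system yields a = 6, b = -6, c = 5, d = 1.
So f(t) = 6t^3 - 6t^2 + 5t + 1.
The constant term is 1.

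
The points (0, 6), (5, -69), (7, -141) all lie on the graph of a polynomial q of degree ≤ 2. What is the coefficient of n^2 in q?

-3

Write q(n) = an^2 + bn + c. Substituting each data point gives a linear system:
  c = 6
  25a + 5b + c = -69
  49a + 7b + c = -141
Solving the system yields a = -3, b = 0, c = 6.
So q(n) = -3n^2 + 6.
The leading coefficient is -3.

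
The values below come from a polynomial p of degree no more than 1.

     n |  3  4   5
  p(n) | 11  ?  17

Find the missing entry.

14

On equispaced nodes a degree-1 polynomial has vanishing second forward difference, so
  p(3) - 2·p(4) + p(5) = 0.
Substituting the known values and solving for p(4):
  -2·p(4) = -28
  p(4) = 14.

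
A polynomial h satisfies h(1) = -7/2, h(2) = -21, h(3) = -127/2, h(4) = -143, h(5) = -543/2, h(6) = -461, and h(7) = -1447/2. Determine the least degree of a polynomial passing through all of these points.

Forward differences of the values at n = 1, 2, 3, 4, 5, 6, 7:
  h  : -7/2  -21  -127/2  -143  -543/2  -461  -1447/2
  Δ  : -35/2  -85/2  -159/2  -257/2  -379/2  -525/2
  Δ^2: -25  -37  -49  -61  -73
  Δ^3: -12  -12  -12  -12
  Δ^4: 0  0  0
  Δ^5: 0  0
  Δ^6: 0
The third differences are constant (-12) and nonzero, while all higher differences vanish, so the minimal degree is 3.

3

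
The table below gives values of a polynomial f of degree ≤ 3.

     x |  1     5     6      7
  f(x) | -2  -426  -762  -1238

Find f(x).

f(x) = -4x^3 + 2x^2 + 6x - 6

Write f(x) = ax^3 + bx^2 + cx + d. Substituting each data point gives a linear system:
  a + b + c + d = -2
  125a + 25b + 5c + d = -426
  216a + 36b + 6c + d = -762
  343a + 49b + 7c + d = -1238
Solving the system yields a = -4, b = 2, c = 6, d = -6.
So f(x) = -4x^3 + 2x^2 + 6x - 6.
Check: f(1) = -2. ✓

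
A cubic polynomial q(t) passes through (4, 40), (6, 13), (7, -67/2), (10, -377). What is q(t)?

Using the Lagrange interpolation formula with nodes 4, 6, 7, 10:
  L_0(t) = (t - 6)(t - 7)(t - 10) / -36
  L_1(t) = (t - 4)(t - 7)(t - 10) / 8
  L_2(t) = (t - 4)(t - 6)(t - 10) / -9
  L_3(t) = (t - 4)(t - 6)(t - 7) / 72
Then q(t) = 40·L_0(t) + 13·L_1(t) - 67/2·L_2(t) - 377·L_3(t).
Expanding and collecting terms gives q(t) = -t^3 + 6t^2 + (5/2)t - 2.
Check: q(7) = -67/2. ✓

q(t) = -t^3 + 6t^2 + (5/2)t - 2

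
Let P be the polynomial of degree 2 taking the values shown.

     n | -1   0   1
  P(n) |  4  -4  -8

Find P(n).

Write P(n) = an^2 + bn + c. Substituting each data point gives a linear system:
  a - b + c = 4
  c = -4
  a + b + c = -8
Solving the system yields a = 2, b = -6, c = -4.
So P(n) = 2n² - 6n - 4.
Check: P(1) = -8. ✓

P(n) = 2n^2 - 6n - 4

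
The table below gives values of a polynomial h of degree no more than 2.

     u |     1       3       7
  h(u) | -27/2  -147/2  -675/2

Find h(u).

Using the Lagrange interpolation formula with nodes 1, 3, 7:
  L_0(u) = (u - 3)(u - 7) / 12
  L_1(u) = (u - 1)(u - 7) / -8
  L_2(u) = (u - 1)(u - 3) / 24
Then h(u) = -27/2·L_0(u) - 147/2·L_1(u) - 675/2·L_2(u).
Expanding and collecting terms gives h(u) = -6u^2 - 6u - 3/2.
Check: h(7) = -675/2. ✓

h(u) = -6u^2 - 6u - 3/2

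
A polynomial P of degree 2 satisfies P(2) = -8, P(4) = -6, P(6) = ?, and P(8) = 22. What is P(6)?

4

On equispaced nodes a degree-2 polynomial has vanishing third forward difference, so
  - P(2) + 3·P(4) - 3·P(6) + P(8) = 0.
Substituting the known values and solving for P(6):
  -3·P(6) = -12
  P(6) = 4.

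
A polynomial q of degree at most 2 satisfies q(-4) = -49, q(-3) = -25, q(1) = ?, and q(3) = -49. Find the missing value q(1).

The 3 known points determine the degree-2 polynomial uniquely.
Write q(s) = as^2 + bs + c. Substituting each data point gives a linear system:
  16a - 4b + c = -49
  9a - 3b + c = -25
  9a + 3b + c = -49
Solving the system yields a = -4, b = -4, c = -1.
So q(s) = -4s^2 - 4s - 1.
Then q(1) = -9.

-9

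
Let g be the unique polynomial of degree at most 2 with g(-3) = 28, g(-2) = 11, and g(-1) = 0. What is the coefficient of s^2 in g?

3

Write g(s) = as^2 + bs + c. Substituting each data point gives a linear system:
  9a - 3b + c = 28
  4a - 2b + c = 11
  a - b + c = 0
Solving the system yields a = 3, b = -2, c = -5.
So g(s) = 3s² - 2s - 5.
The leading coefficient is 3.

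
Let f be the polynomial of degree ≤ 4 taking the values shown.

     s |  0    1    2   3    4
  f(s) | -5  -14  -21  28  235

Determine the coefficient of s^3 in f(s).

Write f(s) = as^4 + bs^3 + cs^2 + ds + e. Substituting each data point gives a linear system:
  e = -5
  a + b + c + d + e = -14
  16a + 8b + 4c + 2d + e = -21
  81a + 27b + 9c + 3d + e = 28
  256a + 64b + 16c + 4d + e = 235
Solving the system yields a = 2, b = -3, c = -4, d = -4, e = -5.
So f(s) = 2s^4 - 3s^3 - 4s^2 - 4s - 5.
The coefficient of s^3 is -3.

-3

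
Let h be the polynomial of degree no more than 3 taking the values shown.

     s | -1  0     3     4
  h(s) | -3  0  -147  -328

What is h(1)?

Using the Lagrange interpolation formula with nodes -1, 0, 3, 4:
  L_0(s) = s(s - 3)(s - 4) / -20
  L_1(s) = (s + 1)(s - 3)(s - 4) / 12
  L_2(s) = (s + 1)s(s - 4) / -12
  L_3(s) = (s + 1)s(s - 3) / 20
Then h(s) = -3·L_0(s) + 0·L_1(s) - 147·L_2(s) - 328·L_3(s).
Expanding and collecting terms gives h(s) = -4s³ - 5s² + 2s.
Evaluating at s = 1: h(1) = -7.

-7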